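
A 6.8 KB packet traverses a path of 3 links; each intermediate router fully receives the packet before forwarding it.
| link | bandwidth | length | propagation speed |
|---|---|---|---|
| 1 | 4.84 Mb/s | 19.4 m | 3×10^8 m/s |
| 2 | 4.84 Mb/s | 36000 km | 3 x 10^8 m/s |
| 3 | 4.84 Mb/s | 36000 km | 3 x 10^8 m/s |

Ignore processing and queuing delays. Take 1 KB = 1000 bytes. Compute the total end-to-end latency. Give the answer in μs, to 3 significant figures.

274000 μs

L = 54400 bits.
Transmission delay per hop = L/R = 54400/4840000 = 11239.7 μs; 3 hops → 33719 μs.
Propagation delays (d/s per hop): 0.0646667, 120000, 120000 μs; sum = 240000 μs.
End-to-end = 274000 μs.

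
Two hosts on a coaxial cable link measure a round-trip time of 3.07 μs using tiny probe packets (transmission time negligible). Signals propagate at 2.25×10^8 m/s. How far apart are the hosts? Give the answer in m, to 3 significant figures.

One-way propagation = RTT/2 = 1.535 μs.
d = s × t = 225000000 × 1.535e-06 = 345 m.

345 m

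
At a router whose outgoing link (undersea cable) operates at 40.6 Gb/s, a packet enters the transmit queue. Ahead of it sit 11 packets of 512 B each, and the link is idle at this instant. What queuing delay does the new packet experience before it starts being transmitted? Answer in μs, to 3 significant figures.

1.11 μs

Each queued packet: L/R = 4096/40600000000 = 0.100887 μs.
11 queued → 1.10975 μs.
Queuing delay = 1.11 μs.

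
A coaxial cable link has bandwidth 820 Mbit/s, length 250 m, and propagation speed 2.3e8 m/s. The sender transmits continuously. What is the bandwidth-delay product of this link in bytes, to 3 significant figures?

111 bytes

Propagation delay = 250 / 2.3e+08 = 1.08696e-06 s.
BDP = R × t_prop = 820000000 × 1.08696e-06 = 891.304 bits.
In bytes: 891.304/8 = 111 bytes.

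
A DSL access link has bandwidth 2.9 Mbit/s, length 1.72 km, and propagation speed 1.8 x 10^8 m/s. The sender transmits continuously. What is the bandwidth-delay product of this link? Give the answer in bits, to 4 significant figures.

Propagation delay = 1720 / 180000000 = 9.55556e-06 s.
BDP = R × t_prop = 2900000 × 9.55556e-06 = 27.7111 bits.

27.71 bits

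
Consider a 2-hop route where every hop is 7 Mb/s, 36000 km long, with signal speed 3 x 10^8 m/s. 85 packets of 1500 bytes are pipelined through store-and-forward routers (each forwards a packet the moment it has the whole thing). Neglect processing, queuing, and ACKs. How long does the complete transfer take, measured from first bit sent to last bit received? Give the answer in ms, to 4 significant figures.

Per-hop transmission t_tx = L/R = 12000/7000000 = 1.71429 ms.
Per-hop propagation t_prop = 36000000/300000000 = 120 ms.
Pipeline fill: first packet needs 2·t_tx to clear all hops; remaining 84 packets each add one t_tx.
Total = (2+85-1)·t_tx + 2·t_prop = 86·1.71429 + 2·120 = 387.4 ms.

387.4 ms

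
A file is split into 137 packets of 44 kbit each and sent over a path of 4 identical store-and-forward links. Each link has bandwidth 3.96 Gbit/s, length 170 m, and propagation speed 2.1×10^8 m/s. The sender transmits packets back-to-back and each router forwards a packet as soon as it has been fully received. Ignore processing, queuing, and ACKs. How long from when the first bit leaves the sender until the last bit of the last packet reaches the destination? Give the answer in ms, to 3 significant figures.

Per-hop transmission t_tx = L/R = 44000/3960000000 = 0.0111111 ms.
Per-hop propagation t_prop = 170/210000000 = 0.000809524 ms.
Pipeline fill: first packet needs 4·t_tx to clear all hops; remaining 136 packets each add one t_tx.
Total = (4+137-1)·t_tx + 4·t_prop = 140·0.0111111 + 4·0.000809524 = 1.56 ms.

1.56 ms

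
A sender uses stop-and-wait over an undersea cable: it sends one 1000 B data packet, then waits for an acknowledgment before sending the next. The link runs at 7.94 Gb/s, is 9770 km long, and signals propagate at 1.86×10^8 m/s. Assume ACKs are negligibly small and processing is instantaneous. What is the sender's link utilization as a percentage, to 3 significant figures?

0.000959 %

t_tx = L/R = 8000/7940000000 = 1.00756e-06 s.
t_prop = 9770000/186000000 = 0.0525269 s; RTT = 0.105054 s.
Cycle = t_tx + RTT = 0.105055 s.
Utilization = t_tx / cycle = 1.00756e-06/0.105055 = 0.000959 %.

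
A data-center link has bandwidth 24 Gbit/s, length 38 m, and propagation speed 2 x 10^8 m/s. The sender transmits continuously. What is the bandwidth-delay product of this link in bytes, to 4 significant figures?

570.0 bytes

Propagation delay = 38 / 200000000 = 1.9e-07 s.
BDP = R × t_prop = 24000000000 × 1.9e-07 = 4560 bits.
In bytes: 4560/8 = 570.0 bytes.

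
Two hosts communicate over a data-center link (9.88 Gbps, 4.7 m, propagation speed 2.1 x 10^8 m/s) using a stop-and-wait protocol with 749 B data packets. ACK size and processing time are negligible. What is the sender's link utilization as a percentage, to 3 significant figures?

93.1 %

t_tx = L/R = 5992/9880000000 = 6.06478e-07 s.
t_prop = 4.7/210000000 = 2.2381e-08 s; RTT = 4.47619e-08 s.
Cycle = t_tx + RTT = 6.5124e-07 s.
Utilization = t_tx / cycle = 6.06478e-07/6.5124e-07 = 93.1 %.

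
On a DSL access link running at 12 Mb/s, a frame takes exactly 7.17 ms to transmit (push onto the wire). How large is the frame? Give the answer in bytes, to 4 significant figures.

10760 bytes

L = R × t_tx = 12000000 b/s × 0.00717 s = 86040 bits.
In bytes: 86040 / 8 = 10760 bytes.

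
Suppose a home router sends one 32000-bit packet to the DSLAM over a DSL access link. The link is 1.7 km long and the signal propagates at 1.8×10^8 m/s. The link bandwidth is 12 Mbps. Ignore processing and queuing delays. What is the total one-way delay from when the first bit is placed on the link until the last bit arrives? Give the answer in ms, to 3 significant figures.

2.68 ms

Transmission delay = L/R = 32000 / 12000000 = 2.66667 ms.
Propagation delay = d/s = 1700 m / 180000000 m/s = 0.00944444 ms.
Total = 2.68 ms.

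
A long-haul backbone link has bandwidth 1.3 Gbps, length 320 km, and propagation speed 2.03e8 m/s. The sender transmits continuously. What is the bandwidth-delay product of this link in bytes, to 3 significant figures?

Propagation delay = 320000 / 2.03e+08 = 0.00157635 s.
BDP = R × t_prop = 1300000000 × 0.00157635 = 2049260 bits.
In bytes: 2049260/8 = 256000 bytes.

256000 bytes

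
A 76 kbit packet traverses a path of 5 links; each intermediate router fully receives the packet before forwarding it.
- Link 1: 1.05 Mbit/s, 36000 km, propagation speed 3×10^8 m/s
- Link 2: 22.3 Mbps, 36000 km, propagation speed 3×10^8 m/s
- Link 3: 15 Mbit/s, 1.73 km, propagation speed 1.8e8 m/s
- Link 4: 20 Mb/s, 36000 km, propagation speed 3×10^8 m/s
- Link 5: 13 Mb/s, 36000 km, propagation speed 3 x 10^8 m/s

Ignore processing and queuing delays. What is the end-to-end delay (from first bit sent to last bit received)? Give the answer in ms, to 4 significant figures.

L = 76000 bits.
Transmission delays (L/R per hop): 72.381, 3.40807, 5.06667, 3.8, 5.84615 ms; sum = 90.5018 ms.
Propagation delays (d/s per hop): 120, 120, 0.00961111, 120, 120 ms; sum = 480.01 ms.
End-to-end = 570.5 ms.

570.5 ms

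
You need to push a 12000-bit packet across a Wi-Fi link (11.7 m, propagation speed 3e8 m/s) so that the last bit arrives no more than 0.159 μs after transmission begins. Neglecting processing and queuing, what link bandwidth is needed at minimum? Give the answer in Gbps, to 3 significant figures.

Propagation delay = 11.7 / 300000000 = 0.039 μs.
Transmission budget = 0.159 − 0.039 = 0.12 μs.
R ≥ L / t_tx = 12000 bits / 1.2e-07 s = 100 Gbps.

100 Gbps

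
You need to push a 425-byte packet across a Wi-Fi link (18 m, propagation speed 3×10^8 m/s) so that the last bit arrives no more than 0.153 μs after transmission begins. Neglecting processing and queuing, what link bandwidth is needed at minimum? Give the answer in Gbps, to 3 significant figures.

L = 3400 bits.
Propagation delay = 18 / 300000000 = 0.06 μs.
Transmission budget = 0.153 − 0.06 = 0.093 μs.
R ≥ L / t_tx = 3400 bits / 9.3e-08 s = 36.6 Gbps.

36.6 Gbps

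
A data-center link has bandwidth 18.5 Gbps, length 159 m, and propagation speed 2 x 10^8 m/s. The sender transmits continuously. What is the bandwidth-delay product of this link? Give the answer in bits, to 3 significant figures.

14700 bits

Propagation delay = 159 / 200000000 = 7.95e-07 s.
BDP = R × t_prop = 18500000000 × 7.95e-07 = 14707.5 bits.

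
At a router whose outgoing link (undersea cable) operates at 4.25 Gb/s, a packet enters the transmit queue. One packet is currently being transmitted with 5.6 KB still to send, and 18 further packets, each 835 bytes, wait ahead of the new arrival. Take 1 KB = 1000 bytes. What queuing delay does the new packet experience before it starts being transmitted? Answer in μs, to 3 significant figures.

38.8 μs

Each queued packet: L/R = 6680/4250000000 = 1.57176 μs.
18 queued → 28.2918 μs.
Plus remaining 44800 bits of current packet: 10.5412 μs.
Queuing delay = 38.8 μs.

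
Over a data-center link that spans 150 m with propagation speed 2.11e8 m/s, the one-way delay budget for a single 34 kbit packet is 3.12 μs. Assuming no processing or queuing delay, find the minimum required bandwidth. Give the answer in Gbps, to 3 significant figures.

14.1 Gbps

Propagation delay = 150 / 211000000 = 0.7109 μs.
Transmission budget = 3.12 − 0.7109 = 2.4091 μs.
R ≥ L / t_tx = 34000 bits / 2.4091e-06 s = 14.1 Gbps.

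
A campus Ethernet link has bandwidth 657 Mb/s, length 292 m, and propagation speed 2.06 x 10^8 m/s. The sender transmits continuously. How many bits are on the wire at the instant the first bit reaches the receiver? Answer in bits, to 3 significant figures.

931 bits

Propagation delay = 292 / 206000000 = 1.41748e-06 s.
BDP = R × t_prop = 657000000 × 1.41748e-06 = 931.282 bits.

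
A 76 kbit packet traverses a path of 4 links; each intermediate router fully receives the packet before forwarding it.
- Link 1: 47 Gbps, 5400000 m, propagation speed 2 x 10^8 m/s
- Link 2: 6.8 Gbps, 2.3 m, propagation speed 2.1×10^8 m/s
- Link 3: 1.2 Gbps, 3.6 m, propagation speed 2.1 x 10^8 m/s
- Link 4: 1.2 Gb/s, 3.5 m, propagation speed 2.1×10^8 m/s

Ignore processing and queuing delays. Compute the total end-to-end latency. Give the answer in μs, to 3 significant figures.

L = 76000 bits.
Transmission delays (L/R per hop): 1.61702, 11.1765, 63.3333, 63.3333 μs; sum = 139.46 μs.
Propagation delays (d/s per hop): 27000, 0.0109524, 0.0171429, 0.0166667 μs; sum = 27000 μs.
End-to-end = 27100 μs.

27100 μs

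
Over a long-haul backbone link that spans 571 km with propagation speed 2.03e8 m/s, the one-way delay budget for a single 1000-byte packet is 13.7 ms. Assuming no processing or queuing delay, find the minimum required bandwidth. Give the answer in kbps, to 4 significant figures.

L = 8000 bits.
Propagation delay = 571000 / 2.03e+08 = 2.81281 ms.
Transmission budget = 13.7 − 2.81281 = 10.8872 ms.
R ≥ L / t_tx = 8000 bits / 0.0108872 s = 734.8 kbps.

734.8 kbps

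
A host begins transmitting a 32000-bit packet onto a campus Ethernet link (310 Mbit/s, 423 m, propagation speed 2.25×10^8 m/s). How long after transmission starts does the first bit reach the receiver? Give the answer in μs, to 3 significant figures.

First bit experiences only propagation delay: d/s = 423/225000000 = 1.88 μs.

1.88 μs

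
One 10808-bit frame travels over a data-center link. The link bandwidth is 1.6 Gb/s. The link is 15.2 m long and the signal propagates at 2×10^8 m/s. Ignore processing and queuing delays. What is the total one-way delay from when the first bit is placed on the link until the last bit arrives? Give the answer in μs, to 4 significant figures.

6.831 μs

Transmission delay = L/R = 10808 / 1600000000 = 6.755 μs.
Propagation delay = d/s = 15.2 m / 200000000 m/s = 0.076 μs.
Total = 6.831 μs.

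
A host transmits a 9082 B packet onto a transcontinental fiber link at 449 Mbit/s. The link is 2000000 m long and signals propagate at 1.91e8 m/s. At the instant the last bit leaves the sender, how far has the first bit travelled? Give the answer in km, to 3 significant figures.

t_tx = L/R = 72656/449000000 = 0.000161817 s.
Distance = s × t_tx = 191000000 × 0.000161817 = 30.9 km.

30.9 km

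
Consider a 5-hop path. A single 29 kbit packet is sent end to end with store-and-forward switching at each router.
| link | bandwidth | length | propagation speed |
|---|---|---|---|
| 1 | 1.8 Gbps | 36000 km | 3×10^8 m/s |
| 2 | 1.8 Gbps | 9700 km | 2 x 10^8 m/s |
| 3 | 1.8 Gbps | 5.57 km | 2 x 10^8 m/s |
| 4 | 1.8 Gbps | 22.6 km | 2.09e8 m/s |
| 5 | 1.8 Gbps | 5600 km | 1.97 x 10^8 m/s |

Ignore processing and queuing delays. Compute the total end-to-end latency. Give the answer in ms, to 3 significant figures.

197 ms

L = 29000 bits.
Transmission delay per hop = L/R = 29000/1800000000 = 0.0161111 ms; 5 hops → 0.0805556 ms.
Propagation delays (d/s per hop): 120, 48.5, 0.02785, 0.108134, 28.4264 ms; sum = 197.062 ms.
End-to-end = 197 ms.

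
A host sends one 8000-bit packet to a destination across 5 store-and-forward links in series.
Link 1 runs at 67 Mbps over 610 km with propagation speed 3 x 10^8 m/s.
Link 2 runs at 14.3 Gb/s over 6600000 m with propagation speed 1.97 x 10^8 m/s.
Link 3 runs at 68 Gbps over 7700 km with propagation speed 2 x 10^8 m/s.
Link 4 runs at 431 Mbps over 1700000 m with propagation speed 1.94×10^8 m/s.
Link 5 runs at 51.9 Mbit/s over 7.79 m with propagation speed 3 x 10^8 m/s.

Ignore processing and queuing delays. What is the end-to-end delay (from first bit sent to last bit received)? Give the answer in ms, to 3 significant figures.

Transmission delays (L/R per hop): 0.119403, 0.000559441, 0.000117647, 0.0185615, 0.154143 ms; sum = 0.292784 ms.
Propagation delays (d/s per hop): 2.03333, 33.5025, 38.5, 8.76289, 2.59667e-05 ms; sum = 82.7988 ms.
End-to-end = 83.1 ms.

83.1 ms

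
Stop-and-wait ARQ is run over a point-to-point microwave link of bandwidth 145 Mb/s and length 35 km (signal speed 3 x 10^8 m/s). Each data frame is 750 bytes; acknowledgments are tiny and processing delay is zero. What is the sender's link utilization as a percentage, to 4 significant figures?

t_tx = L/R = 6000/145000000 = 4.13793e-05 s.
t_prop = 35000/300000000 = 0.000116667 s; RTT = 0.000233333 s.
Cycle = t_tx + RTT = 0.000274713 s.
Utilization = t_tx / cycle = 4.13793e-05/0.000274713 = 15.06 %.

15.06 %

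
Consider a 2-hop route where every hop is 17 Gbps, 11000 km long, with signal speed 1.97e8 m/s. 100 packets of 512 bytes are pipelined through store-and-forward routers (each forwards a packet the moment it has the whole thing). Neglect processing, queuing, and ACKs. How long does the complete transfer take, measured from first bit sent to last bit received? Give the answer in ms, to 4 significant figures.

111.7 ms

Per-hop transmission t_tx = L/R = 4096/17000000000 = 0.000240941 ms.
Per-hop propagation t_prop = 11000000/197000000 = 55.8376 ms.
Pipeline fill: first packet needs 2·t_tx to clear all hops; remaining 99 packets each add one t_tx.
Total = (2+100-1)·t_tx + 2·t_prop = 101·0.000240941 + 2·55.8376 = 111.7 ms.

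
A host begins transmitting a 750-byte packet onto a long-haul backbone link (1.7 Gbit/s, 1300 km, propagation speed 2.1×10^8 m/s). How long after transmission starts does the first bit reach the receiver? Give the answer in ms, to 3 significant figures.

6.19 ms

First bit experiences only propagation delay: d/s = 1300000/210000000 = 6.19 ms.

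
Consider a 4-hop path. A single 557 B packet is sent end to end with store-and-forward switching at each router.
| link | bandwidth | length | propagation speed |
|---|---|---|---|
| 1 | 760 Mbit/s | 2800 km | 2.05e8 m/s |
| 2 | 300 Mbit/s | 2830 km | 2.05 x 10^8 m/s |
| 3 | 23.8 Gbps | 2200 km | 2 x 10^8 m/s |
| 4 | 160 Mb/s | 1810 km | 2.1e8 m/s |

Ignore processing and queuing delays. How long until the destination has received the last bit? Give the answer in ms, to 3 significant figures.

L = 557 × 8 = 4456 bits.
Transmission delays (L/R per hop): 0.00586316, 0.0148533, 0.000187227, 0.02785 ms; sum = 0.0487537 ms.
Propagation delays (d/s per hop): 13.6585, 13.8049, 11, 8.61905 ms; sum = 47.0825 ms.
End-to-end = 47.1 ms.

47.1 ms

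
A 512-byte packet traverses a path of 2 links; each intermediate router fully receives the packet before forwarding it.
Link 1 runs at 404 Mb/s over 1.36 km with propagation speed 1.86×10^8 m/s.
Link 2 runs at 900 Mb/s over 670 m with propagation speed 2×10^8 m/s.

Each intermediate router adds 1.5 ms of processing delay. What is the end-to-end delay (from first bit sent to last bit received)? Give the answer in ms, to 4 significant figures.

1.525 ms

L = 512 × 8 = 4096 bits.
Transmission delays (L/R per hop): 0.0101386, 0.00455111 ms; sum = 0.0146897 ms.
Propagation delays (d/s per hop): 0.00731183, 0.00335 ms; sum = 0.0106618 ms.
Processing at 1 router(s): 1 × 1.5 ms = 1.5 ms.
End-to-end = 1.525 ms.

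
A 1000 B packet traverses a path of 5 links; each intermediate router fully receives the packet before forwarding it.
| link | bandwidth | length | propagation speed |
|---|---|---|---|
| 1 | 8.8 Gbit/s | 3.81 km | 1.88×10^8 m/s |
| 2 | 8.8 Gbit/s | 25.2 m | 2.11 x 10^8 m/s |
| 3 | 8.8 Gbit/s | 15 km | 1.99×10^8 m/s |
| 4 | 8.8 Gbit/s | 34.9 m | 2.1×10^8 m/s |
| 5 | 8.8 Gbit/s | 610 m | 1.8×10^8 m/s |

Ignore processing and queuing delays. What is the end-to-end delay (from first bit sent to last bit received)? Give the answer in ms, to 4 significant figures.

L = 1000 × 8 = 8000 bits.
Transmission delay per hop = L/R = 8000/8800000000 = 0.000909091 ms; 5 hops → 0.00454545 ms.
Propagation delays (d/s per hop): 0.020266, 0.000119431, 0.0753769, 0.00016619, 0.00338889 ms; sum = 0.0993174 ms.
End-to-end = 0.1039 ms.

0.1039 ms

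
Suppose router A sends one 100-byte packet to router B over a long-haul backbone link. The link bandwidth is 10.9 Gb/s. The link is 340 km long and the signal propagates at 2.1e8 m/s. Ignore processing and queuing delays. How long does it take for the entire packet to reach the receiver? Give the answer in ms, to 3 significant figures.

1.62 ms

L = 100 × 8 = 800 bits.
Transmission delay = L/R = 800 / 10900000000 = 7.33945e-05 ms.
Propagation delay = d/s = 340000 m / 210000000 m/s = 1.61905 ms.
Total = 1.62 ms.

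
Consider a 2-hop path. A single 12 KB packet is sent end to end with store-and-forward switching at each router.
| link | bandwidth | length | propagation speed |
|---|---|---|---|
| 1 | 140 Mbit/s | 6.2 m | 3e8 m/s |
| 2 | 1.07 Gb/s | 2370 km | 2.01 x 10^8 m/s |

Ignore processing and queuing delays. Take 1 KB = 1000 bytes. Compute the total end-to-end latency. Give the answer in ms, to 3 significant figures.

L = 96000 bits.
Transmission delays (L/R per hop): 0.685714, 0.0897196 ms; sum = 0.775434 ms.
Propagation delays (d/s per hop): 2.06667e-05, 11.791 ms; sum = 11.7911 ms.
End-to-end = 12.6 ms.

12.6 ms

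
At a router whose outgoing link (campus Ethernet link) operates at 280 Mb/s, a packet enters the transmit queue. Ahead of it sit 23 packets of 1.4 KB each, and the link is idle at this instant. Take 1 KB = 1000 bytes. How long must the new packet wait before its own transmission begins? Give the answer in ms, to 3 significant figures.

Each queued packet: L/R = 11200/280000000 = 0.04 ms.
23 queued → 0.92 ms.
Queuing delay = 0.920 ms.

0.920 ms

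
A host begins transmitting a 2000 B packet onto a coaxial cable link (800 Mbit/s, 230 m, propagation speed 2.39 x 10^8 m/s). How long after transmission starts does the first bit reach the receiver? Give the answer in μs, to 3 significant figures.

First bit experiences only propagation delay: d/s = 230/239000000 = 0.962 μs.

0.962 μs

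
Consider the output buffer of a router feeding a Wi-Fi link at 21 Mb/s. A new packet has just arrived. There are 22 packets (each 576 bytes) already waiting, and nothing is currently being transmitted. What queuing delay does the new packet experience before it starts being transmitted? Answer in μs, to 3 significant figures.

4830 μs

Each queued packet: L/R = 4608/21000000 = 219.429 μs.
22 queued → 4827.43 μs.
Queuing delay = 4830 μs.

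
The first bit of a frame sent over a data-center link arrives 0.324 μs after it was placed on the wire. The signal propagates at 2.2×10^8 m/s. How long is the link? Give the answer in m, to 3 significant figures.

71.3 m

d = s × t_prop = 2.2e+08 × 3.24e-07 = 71.3 m.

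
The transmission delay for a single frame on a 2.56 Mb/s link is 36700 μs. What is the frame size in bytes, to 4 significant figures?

11740 bytes

L = R × t_tx = 2560000 b/s × 0.0367 s = 93952 bits.
In bytes: 93952 / 8 = 11740 bytes.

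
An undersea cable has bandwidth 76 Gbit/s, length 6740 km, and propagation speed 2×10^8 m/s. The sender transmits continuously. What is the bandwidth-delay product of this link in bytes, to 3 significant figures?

Propagation delay = 6740000 / 200000000 = 0.0337 s.
BDP = R × t_prop = 76000000000 × 0.0337 = 2561200000 bits.
In bytes: 2561200000/8 = 320000000 bytes.

320000000 bytes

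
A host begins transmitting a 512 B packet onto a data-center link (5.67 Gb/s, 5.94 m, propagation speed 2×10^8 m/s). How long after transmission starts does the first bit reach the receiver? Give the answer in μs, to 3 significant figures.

0.0297 μs

First bit experiences only propagation delay: d/s = 5.94/200000000 = 0.0297 μs.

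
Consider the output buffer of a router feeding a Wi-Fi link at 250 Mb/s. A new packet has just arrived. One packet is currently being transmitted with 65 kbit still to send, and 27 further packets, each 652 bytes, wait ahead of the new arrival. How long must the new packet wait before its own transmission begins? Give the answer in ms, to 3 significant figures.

Each queued packet: L/R = 5216/250000000 = 0.020864 ms.
27 queued → 0.563328 ms.
Plus remaining 65000 bits of current packet: 0.26 ms.
Queuing delay = 0.823 ms.

0.823 ms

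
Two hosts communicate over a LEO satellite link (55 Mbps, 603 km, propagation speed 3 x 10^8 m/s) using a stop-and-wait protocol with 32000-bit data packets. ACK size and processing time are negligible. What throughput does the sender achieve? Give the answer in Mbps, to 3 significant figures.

t_tx = L/R = 32000/55000000 = 0.000581818 s.
t_prop = 603000/300000000 = 0.00201 s; RTT = 0.00402 s.
Cycle = t_tx + RTT = 0.00460182 s.
Throughput = L / cycle = 32000 / 0.00460182 = 6.95 Mbps.

6.95 Mbps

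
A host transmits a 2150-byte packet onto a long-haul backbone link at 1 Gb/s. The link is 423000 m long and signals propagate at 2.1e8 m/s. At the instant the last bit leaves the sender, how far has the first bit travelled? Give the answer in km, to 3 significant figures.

t_tx = L/R = 17200/1000000000 = 1.72e-05 s.
Distance = s × t_tx = 210000000 × 1.72e-05 = 3.61 km.

3.61 km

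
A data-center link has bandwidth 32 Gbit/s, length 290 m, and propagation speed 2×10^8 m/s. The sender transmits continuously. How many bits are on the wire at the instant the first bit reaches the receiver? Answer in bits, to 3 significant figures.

Propagation delay = 290 / 200000000 = 1.45e-06 s.
BDP = R × t_prop = 32000000000 × 1.45e-06 = 46400 bits.

46400 bits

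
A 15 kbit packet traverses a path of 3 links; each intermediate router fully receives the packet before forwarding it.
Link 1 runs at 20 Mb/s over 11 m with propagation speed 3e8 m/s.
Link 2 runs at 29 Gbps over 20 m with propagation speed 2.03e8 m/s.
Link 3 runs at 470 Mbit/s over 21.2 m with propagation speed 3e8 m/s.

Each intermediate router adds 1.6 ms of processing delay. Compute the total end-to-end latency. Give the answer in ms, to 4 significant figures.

3.983 ms

L = 15000 bits.
Transmission delays (L/R per hop): 0.75, 0.000517241, 0.0319149 ms; sum = 0.782432 ms.
Propagation delays (d/s per hop): 3.66667e-05, 9.85222e-05, 7.06667e-05 ms; sum = 0.000205856 ms.
Processing at 2 router(s): 2 × 1.6 ms = 3.2 ms.
End-to-end = 3.983 ms.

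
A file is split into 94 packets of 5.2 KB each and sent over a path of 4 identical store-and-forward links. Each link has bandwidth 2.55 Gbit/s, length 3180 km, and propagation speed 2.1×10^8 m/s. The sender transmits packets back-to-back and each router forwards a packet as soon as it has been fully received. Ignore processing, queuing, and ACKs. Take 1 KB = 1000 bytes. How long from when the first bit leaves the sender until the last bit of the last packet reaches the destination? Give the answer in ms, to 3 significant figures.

Per-hop transmission t_tx = L/R = 41600/2550000000 = 0.0163137 ms.
Per-hop propagation t_prop = 3180000/210000000 = 15.1429 ms.
Pipeline fill: first packet needs 4·t_tx to clear all hops; remaining 93 packets each add one t_tx.
Total = (4+94-1)·t_tx + 4·t_prop = 97·0.0163137 + 4·15.1429 = 62.2 ms.

62.2 ms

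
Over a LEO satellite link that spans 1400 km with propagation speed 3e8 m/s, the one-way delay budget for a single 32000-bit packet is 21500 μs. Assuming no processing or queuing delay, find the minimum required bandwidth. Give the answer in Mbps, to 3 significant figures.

Propagation delay = 1400000 / 300000000 = 4666.67 μs.
Transmission budget = 21500 − 4666.67 = 16833.3 μs.
R ≥ L / t_tx = 32000 bits / 0.0168333 s = 1.90 Mbps.

1.90 Mbps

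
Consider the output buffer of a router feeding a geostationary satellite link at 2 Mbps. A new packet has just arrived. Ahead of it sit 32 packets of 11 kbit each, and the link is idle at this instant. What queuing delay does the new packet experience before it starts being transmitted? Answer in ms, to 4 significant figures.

176.0 ms

Each queued packet: L/R = 11000/2000000 = 5.5 ms.
32 queued → 176 ms.
Queuing delay = 176.0 ms.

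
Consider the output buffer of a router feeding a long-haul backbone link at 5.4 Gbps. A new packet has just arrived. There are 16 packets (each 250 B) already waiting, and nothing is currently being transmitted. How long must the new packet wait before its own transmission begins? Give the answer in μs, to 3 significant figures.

Each queued packet: L/R = 2000/5400000000 = 0.37037 μs.
16 queued → 5.92593 μs.
Queuing delay = 5.93 μs.

5.93 μs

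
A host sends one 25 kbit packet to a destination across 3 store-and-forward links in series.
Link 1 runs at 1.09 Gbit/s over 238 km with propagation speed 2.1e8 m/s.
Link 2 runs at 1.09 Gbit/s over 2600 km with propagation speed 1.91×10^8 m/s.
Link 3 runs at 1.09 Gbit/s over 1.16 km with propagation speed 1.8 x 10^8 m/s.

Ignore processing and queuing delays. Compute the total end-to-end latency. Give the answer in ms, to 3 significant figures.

L = 25000 bits.
Transmission delay per hop = L/R = 25000/1090000000 = 0.0229358 ms; 3 hops → 0.0688073 ms.
Propagation delays (d/s per hop): 1.13333, 13.6126, 0.00644444 ms; sum = 14.7523 ms.
End-to-end = 14.8 ms.

14.8 ms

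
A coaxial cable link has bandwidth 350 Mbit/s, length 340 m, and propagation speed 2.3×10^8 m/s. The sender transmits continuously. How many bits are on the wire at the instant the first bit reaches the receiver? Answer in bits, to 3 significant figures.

517 bits

Propagation delay = 340 / 2.3e+08 = 1.47826e-06 s.
BDP = R × t_prop = 350000000 × 1.47826e-06 = 517.391 bits.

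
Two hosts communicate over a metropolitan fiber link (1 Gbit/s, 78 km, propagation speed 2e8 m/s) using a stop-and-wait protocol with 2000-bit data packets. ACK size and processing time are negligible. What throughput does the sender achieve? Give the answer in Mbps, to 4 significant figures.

t_tx = L/R = 2000/1000000000 = 2e-06 s.
t_prop = 78000/200000000 = 0.00039 s; RTT = 0.00078 s.
Cycle = t_tx + RTT = 0.000782 s.
Throughput = L / cycle = 2000 / 0.000782 = 2.558 Mbps.

2.558 Mbps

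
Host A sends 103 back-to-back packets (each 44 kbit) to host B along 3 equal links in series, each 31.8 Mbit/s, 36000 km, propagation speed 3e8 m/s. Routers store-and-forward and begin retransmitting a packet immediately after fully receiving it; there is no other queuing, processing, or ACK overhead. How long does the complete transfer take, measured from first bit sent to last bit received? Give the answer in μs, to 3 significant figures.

Per-hop transmission t_tx = L/R = 44000/31800000 = 1383.65 μs.
Per-hop propagation t_prop = 36000000/300000000 = 120000 μs.
Pipeline fill: first packet needs 3·t_tx to clear all hops; remaining 102 packets each add one t_tx.
Total = (3+103-1)·t_tx + 3·t_prop = 105·1383.65 + 3·120000 = 505000 μs.

505000 μs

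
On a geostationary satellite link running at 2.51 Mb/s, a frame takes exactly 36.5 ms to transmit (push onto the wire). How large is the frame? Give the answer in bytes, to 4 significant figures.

L = R × t_tx = 2510000 b/s × 0.0365 s = 91615 bits.
In bytes: 91615 / 8 = 11450 bytes.

11450 bytes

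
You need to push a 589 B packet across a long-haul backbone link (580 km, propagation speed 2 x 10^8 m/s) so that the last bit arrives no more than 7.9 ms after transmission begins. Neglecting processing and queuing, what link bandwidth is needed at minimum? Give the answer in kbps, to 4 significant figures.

L = 4712 bits.
Propagation delay = 580000 / 200000000 = 2.9 ms.
Transmission budget = 7.9 − 2.9 = 5 ms.
R ≥ L / t_tx = 4712 bits / 0.005 s = 942.4 kbps.

942.4 kbps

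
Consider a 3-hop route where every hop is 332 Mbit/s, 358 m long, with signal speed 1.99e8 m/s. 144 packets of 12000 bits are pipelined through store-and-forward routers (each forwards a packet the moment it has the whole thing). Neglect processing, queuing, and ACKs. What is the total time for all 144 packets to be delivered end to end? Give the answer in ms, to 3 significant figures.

5.28 ms

Per-hop transmission t_tx = L/R = 12000/332000000 = 0.0361446 ms.
Per-hop propagation t_prop = 358/199000000 = 0.00179899 ms.
Pipeline fill: first packet needs 3·t_tx to clear all hops; remaining 143 packets each add one t_tx.
Total = (3+144-1)·t_tx + 3·t_prop = 146·0.0361446 + 3·0.00179899 = 5.28 ms.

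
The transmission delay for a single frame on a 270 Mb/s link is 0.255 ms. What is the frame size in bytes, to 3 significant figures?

L = R × t_tx = 270000000 b/s × 0.000255 s = 68850 bits.
In bytes: 68850 / 8 = 8610 bytes.

8610 bytes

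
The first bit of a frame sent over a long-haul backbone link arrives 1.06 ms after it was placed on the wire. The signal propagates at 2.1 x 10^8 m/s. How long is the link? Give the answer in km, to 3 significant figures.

223 km

d = s × t_prop = 210000000 × 0.00106 = 223 km.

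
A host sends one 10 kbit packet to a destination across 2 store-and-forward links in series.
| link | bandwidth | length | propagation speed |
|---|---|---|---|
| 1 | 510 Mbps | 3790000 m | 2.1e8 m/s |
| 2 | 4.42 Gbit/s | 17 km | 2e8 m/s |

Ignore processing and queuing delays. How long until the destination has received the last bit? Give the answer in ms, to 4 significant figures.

L = 10000 bits.
Transmission delays (L/R per hop): 0.0196078, 0.00226244 ms; sum = 0.0218703 ms.
Propagation delays (d/s per hop): 18.0476, 0.085 ms; sum = 18.1326 ms.
End-to-end = 18.15 ms.

18.15 ms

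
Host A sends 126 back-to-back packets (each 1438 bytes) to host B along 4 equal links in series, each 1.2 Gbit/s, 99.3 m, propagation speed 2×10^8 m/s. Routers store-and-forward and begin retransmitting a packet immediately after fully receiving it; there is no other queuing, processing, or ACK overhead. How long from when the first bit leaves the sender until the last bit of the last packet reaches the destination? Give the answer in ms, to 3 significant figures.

1.24 ms

Per-hop transmission t_tx = L/R = 11504/1200000000 = 0.00958667 ms.
Per-hop propagation t_prop = 99.3/200000000 = 0.0004965 ms.
Pipeline fill: first packet needs 4·t_tx to clear all hops; remaining 125 packets each add one t_tx.
Total = (4+126-1)·t_tx + 4·t_prop = 129·0.00958667 + 4·0.0004965 = 1.24 ms.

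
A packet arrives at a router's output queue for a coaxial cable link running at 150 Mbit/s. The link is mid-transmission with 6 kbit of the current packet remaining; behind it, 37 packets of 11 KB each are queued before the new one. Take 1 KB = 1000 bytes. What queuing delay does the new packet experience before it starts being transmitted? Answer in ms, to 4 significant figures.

Each queued packet: L/R = 88000/150000000 = 0.586667 ms.
37 queued → 21.7067 ms.
Plus remaining 6000 bits of current packet: 0.04 ms.
Queuing delay = 21.75 ms.

21.75 ms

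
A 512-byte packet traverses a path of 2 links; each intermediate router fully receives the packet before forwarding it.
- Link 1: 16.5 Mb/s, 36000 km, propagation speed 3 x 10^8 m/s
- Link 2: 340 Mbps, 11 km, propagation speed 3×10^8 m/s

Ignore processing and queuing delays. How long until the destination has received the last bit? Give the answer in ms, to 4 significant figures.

120.3 ms

L = 512 × 8 = 4096 bits.
Transmission delays (L/R per hop): 0.248242, 0.0120471 ms; sum = 0.260289 ms.
Propagation delays (d/s per hop): 120, 0.0366667 ms; sum = 120.037 ms.
End-to-end = 120.3 ms.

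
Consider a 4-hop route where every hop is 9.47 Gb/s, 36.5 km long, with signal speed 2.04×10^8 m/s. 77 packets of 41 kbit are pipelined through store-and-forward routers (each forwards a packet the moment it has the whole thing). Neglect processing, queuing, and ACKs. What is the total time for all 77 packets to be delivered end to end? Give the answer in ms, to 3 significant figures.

1.06 ms

Per-hop transmission t_tx = L/R = 41000/9470000000 = 0.00432946 ms.
Per-hop propagation t_prop = 36500/204000000 = 0.178922 ms.
Pipeline fill: first packet needs 4·t_tx to clear all hops; remaining 76 packets each add one t_tx.
Total = (4+77-1)·t_tx + 4·t_prop = 80·0.00432946 + 4·0.178922 = 1.06 ms.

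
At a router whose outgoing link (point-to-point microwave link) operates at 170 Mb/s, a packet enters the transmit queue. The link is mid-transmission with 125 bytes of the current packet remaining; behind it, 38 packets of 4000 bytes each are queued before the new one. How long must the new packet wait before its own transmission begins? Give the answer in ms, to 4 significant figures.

Each queued packet: L/R = 32000/170000000 = 0.188235 ms.
38 queued → 7.15294 ms.
Plus remaining 1000 bits of current packet: 0.00588235 ms.
Queuing delay = 7.159 ms.

7.159 ms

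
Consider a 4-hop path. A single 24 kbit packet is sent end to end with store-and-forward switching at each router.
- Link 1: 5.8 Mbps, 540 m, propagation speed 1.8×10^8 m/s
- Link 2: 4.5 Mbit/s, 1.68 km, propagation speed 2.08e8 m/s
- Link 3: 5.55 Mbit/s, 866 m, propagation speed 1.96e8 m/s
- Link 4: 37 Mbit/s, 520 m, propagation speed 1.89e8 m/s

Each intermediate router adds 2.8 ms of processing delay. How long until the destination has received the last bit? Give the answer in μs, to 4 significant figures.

L = 24000 bits.
Transmission delays (L/R per hop): 4137.93, 5333.33, 4324.32, 648.649 μs; sum = 14444.2 μs.
Propagation delays (d/s per hop): 3, 8.07692, 4.41837, 2.75132 μs; sum = 18.2466 μs.
Processing at 3 router(s): 3 × 2.8 ms = 8400 μs.
End-to-end = 22860 μs.

22860 μs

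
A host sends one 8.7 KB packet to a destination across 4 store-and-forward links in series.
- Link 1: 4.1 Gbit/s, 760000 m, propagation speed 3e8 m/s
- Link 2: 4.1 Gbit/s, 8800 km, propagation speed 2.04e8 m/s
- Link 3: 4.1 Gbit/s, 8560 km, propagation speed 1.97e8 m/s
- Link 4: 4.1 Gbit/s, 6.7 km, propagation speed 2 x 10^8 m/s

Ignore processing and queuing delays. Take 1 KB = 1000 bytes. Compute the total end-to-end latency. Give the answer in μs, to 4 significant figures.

L = 69600 bits.
Transmission delay per hop = L/R = 69600/4.1e+09 = 16.9756 μs; 4 hops → 67.9024 μs.
Propagation delays (d/s per hop): 2533.33, 43137.3, 43451.8, 33.5 μs; sum = 89155.9 μs.
End-to-end = 89220 μs.

89220 μs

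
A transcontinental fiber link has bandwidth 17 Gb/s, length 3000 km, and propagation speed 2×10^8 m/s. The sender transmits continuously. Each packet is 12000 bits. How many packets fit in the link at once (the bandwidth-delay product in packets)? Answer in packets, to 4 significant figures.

21250 packets

Propagation delay = 3000000 / 200000000 = 0.015 s.
BDP = R × t_prop = 17000000000 × 0.015 = 255000000 bits.
In packets of 12000 bits: 21250 packets.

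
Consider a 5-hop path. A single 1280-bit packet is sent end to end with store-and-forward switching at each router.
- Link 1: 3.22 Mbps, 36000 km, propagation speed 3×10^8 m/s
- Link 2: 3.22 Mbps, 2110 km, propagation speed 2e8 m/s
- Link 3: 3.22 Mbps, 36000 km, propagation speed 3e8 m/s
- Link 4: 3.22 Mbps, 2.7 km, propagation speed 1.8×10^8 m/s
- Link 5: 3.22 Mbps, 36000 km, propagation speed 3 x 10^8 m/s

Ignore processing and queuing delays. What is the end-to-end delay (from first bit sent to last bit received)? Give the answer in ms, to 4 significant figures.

372.6 ms

Transmission delay per hop = L/R = 1280/3220000 = 0.397516 ms; 5 hops → 1.98758 ms.
Propagation delays (d/s per hop): 120, 10.55, 120, 0.015, 120 ms; sum = 370.565 ms.
End-to-end = 372.6 ms.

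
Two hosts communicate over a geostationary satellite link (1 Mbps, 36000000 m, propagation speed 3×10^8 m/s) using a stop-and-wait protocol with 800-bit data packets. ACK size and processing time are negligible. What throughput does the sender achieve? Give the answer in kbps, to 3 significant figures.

t_tx = L/R = 800/1000000 = 0.0008 s.
t_prop = 36000000/300000000 = 0.12 s; RTT = 0.24 s.
Cycle = t_tx + RTT = 0.2408 s.
Throughput = L / cycle = 800 / 0.2408 = 3.32 kbps.

3.32 kbps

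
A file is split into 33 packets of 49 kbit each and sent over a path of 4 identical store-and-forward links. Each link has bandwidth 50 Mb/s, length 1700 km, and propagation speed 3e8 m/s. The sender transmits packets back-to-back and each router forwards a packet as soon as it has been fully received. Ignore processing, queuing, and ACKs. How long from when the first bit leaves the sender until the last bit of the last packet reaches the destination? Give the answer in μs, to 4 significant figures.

57950 μs

Per-hop transmission t_tx = L/R = 49000/50000000 = 980 μs.
Per-hop propagation t_prop = 1700000/300000000 = 5666.67 μs.
Pipeline fill: first packet needs 4·t_tx to clear all hops; remaining 32 packets each add one t_tx.
Total = (4+33-1)·t_tx + 4·t_prop = 36·980 + 4·5666.67 = 57950 μs.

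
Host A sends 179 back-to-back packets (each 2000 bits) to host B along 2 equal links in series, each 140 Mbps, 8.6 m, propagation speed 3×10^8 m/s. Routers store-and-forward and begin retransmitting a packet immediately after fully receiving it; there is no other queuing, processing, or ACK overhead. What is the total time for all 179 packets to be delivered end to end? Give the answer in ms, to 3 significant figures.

2.57 ms

Per-hop transmission t_tx = L/R = 2000/140000000 = 0.0142857 ms.
Per-hop propagation t_prop = 8.6/300000000 = 2.86667e-05 ms.
Pipeline fill: first packet needs 2·t_tx to clear all hops; remaining 178 packets each add one t_tx.
Total = (2+179-1)·t_tx + 2·t_prop = 180·0.0142857 + 2·2.86667e-05 = 2.57 ms.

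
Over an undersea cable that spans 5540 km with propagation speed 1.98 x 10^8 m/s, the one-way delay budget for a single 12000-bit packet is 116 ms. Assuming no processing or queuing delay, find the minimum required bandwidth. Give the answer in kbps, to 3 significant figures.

136 kbps

Propagation delay = 5540000 / 198000000 = 27.9798 ms.
Transmission budget = 116 − 27.9798 = 88.0202 ms.
R ≥ L / t_tx = 12000 bits / 0.0880202 s = 136 kbps.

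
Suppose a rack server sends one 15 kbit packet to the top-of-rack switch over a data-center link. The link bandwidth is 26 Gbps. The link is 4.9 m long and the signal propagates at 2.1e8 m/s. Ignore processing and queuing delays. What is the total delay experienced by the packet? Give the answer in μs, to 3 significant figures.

L = 15000 bits.
Transmission delay = L/R = 15000 / 26000000000 = 0.576923 μs.
Propagation delay = d/s = 4.9 m / 210000000 m/s = 0.0233333 μs.
Total = 0.600 μs.

0.600 μs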